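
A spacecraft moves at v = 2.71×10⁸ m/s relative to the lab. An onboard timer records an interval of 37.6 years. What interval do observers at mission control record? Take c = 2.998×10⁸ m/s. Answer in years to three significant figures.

Δt = 87.9 years

β = 2.71×10⁸/2.998×10⁸ = 0.9039; γ = 1/√(1 − 0.9039²) = 2.338
The interval measured aboard the spacecraft is the proper time (both events occur at the same place in that frame); the lab-frame interval is Δt = γτ = 2.338 × 37.6 years.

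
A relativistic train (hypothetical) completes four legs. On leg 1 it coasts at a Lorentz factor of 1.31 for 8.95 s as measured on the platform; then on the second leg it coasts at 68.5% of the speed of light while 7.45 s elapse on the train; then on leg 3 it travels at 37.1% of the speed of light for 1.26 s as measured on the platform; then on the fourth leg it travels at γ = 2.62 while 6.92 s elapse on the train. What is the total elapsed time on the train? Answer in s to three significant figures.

τ = 22.4 s

Leg 1: γ = 1.31; τ_1 = 8.95/1.310 = 6.832 s.
Leg 2: 7.45 s is already measured on the train.
Leg 3: β = 0.371; γ = 1/√(1 − 0.371²) = 1/√0.8624 = 1.077; τ_3 = 1.26/1.077 = 1.170 s.
Leg 4: 6.92 s is already measured on the train.
Total: 6.832 + 7.450 + 1.170 + 6.920 s.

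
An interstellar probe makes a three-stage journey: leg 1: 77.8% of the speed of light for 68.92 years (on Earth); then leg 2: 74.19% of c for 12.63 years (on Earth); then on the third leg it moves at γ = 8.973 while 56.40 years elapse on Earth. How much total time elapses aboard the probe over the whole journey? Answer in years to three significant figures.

τ = 58.1 years

Leg 1: β = 0.778; γ = 1/√(1 − 0.778²) = 1/√0.3947 = 1.592; τ_1 = 68.92/1.592 = 43.30 years.
Leg 2: β = 0.7419; γ = 1/√(1 − 0.7419²) = 1/√0.4496 = 1.491; τ_2 = 12.63/1.491 = 8.469 years.
Leg 3: γ = 8.973; τ_3 = 56.40/8.973 = 6.286 years.
Total: 43.30 + 8.469 + 6.286 years.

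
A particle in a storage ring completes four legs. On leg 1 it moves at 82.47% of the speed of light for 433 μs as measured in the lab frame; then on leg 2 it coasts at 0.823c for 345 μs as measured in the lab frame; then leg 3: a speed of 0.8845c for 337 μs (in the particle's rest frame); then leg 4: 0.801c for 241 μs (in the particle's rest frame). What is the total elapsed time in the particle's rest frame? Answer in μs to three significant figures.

Leg 1: β = 0.8247; γ = 1/√(1 − 0.8247²) = 1/√0.3199 = 1.768; τ_1 = 433/1.768 = 244.9 μs.
Leg 2: γ = 1/√(1 − 0.823²) = 1/√0.3227 = 1.760; τ_2 = 345/1.760 = 196.0 μs.
Leg 3: 337 μs is already measured in the particle's rest frame.
Leg 4: 241 μs is already measured in the particle's rest frame.
Total: 244.9 + 196.0 + 337.0 + 241.0 μs.

τ = 1020 μs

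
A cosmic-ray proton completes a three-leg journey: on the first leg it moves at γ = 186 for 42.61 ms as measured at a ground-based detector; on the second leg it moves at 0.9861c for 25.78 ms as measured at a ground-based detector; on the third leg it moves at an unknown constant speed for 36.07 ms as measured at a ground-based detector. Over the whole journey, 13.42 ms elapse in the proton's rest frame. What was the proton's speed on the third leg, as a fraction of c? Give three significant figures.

Leg 1: γ = 186; τ_1 = 42.61/186.0 = 0.2291 ms.
Leg 2: γ = 1/√(1 − 0.9861²) = 1/√0.02761 = 6.019; τ_2 = 25.78/6.019 = 4.283 ms.
Leg 3: speed unknown; τ_3 = 36.07/γ_3.
Total proper time: 0.2291 + 4.283 + τ_3 = 13.42, so τ_3 = 13.42 − 4.513 = 8.907 ms.
γ_3 = 36.07/8.907 = 4.049; β = √(1 − 1/γ²) = √0.9390.

β = 0.969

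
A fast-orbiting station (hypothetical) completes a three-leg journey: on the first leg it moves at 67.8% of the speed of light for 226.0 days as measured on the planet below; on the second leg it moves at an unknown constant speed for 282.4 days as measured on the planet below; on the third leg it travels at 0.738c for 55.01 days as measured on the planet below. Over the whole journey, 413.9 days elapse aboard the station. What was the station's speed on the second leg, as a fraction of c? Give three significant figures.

β = 0.666

Leg 1: β = 0.678; γ = 1/√(1 − 0.678²) = 1/√0.5403 = 1.360; τ_1 = 226.0/1.360 = 166.1 days.
Leg 2: speed unknown; τ_2 = 282.4/γ_2.
Leg 3: γ = 1/√(1 − 0.738²) = 1/√0.4554 = 1.482; τ_3 = 55.01/1.482 = 37.12 days.
Total proper time: 166.1 + τ_2 + 37.12 = 413.9, so τ_2 = 413.9 − 203.2 = 210.7 days.
γ_2 = 282.4/210.7 = 1.341; β = √(1 − 1/γ²) = √0.4436.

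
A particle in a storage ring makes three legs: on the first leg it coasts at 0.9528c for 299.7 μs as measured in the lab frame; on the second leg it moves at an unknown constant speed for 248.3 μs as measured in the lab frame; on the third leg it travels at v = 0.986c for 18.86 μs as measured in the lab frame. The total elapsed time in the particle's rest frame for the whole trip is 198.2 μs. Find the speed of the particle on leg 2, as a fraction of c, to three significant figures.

β = 0.908

Leg 1: γ = 1/√(1 − 0.9528²) = 1/√0.09217 = 3.294; τ_1 = 299.7/3.294 = 90.99 μs.
Leg 2: speed unknown; τ_2 = 248.3/γ_2.
Leg 3: γ = 1/√(1 − 0.986²) = 1/√0.02780 = 5.997; τ_3 = 18.86/5.997 = 3.145 μs.
Total proper time: 90.99 + τ_2 + 3.145 = 198.2, so τ_2 = 198.2 − 94.13 = 104.1 μs.
γ_2 = 248.3/104.1 = 2.386; β = √(1 − 1/γ²) = √0.8243.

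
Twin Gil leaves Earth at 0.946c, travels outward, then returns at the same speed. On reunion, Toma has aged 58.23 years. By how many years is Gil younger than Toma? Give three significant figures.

γ = 1/√(1 − 0.946²) = 1/√0.1051 = 3.085
Gil's elapsed proper time: τ = 58.23/3.085 = 18.88 years.
Age gap = Δt − τ = 58.23 − 18.88 years.

Δt − τ = 39.4 years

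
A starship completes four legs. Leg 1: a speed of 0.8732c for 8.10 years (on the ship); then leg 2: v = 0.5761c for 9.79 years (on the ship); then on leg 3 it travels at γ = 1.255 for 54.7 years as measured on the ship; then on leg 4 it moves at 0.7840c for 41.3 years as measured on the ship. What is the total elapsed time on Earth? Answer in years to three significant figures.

Δt = 164 years

Leg 1: γ = 1/√(1 − 0.8732²) = 1/√0.2375 = 2.052; Δt_1 = 2.052 × 8.10 = 16.62 years.
Leg 2: γ = 1/√(1 − 0.5761²) = 1/√0.6681 = 1.223; Δt_2 = 1.223 × 9.79 = 11.98 years.
Leg 3: γ = 1.255; Δt_3 = 1.255 × 54.7 = 68.65 years.
Leg 4: γ = 1/√(1 − 0.7840²) = 1/√0.3853 = 1.611; Δt_4 = 1.611 × 41.3 = 66.53 years.
Total: 16.62 + 11.98 + 68.65 + 66.53 years.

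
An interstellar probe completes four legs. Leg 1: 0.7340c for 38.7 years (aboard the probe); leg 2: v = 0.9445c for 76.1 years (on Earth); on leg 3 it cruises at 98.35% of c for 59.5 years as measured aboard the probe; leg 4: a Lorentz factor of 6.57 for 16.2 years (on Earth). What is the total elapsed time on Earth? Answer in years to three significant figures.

Δt = 478 years

Leg 1: γ = 1/√(1 − 0.7340²) = 1/√0.4612 = 1.472; Δt_1 = 1.472 × 38.7 = 56.98 years.
Leg 2: 76.1 years is already measured on Earth.
Leg 3: β = 0.9835; γ = 1/√(1 − 0.9835²) = 1/√0.03273 = 5.528; Δt_3 = 5.528 × 59.5 = 328.9 years.
Leg 4: 16.2 years is already measured on Earth.
Total: 56.98 + 76.10 + 328.9 + 16.20 years.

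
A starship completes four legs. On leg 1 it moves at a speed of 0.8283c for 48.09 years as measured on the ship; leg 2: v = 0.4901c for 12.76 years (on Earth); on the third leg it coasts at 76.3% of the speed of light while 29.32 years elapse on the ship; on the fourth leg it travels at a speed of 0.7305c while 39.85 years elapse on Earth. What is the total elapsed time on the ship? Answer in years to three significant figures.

τ = 116 years

Leg 1: 48.09 years is already measured on the ship.
Leg 2: γ = 1/√(1 − 0.4901²) = 1/√0.7598 = 1.147; τ_2 = 12.76/1.147 = 11.12 years.
Leg 3: 29.32 years is already measured on the ship.
Leg 4: γ = 1/√(1 − 0.7305²) = 1/√0.4664 = 1.464; τ_4 = 39.85/1.464 = 27.21 years.
Total: 48.09 + 11.12 + 29.32 + 27.21 years.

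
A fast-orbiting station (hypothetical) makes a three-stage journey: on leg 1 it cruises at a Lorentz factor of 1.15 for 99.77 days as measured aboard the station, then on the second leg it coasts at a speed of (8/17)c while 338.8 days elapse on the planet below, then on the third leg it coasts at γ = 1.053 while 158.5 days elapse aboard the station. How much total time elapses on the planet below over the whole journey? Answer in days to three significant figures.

Δt = 620 days

Leg 1: γ = 1.15; Δt_1 = 1.150 × 99.77 = 114.7 days.
Leg 2: 338.8 days is already measured on the planet below.
Leg 3: γ = 1.053; Δt_3 = 1.053 × 158.5 = 166.9 days.
Total: 114.7 + 338.8 + 166.9 days.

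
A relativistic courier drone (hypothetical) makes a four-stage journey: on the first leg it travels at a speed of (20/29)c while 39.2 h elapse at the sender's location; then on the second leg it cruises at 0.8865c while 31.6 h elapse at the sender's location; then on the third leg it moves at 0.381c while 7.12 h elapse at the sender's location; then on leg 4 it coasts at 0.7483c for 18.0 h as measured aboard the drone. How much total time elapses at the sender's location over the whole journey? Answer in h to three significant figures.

Δt = 105 h

Leg 1: 39.2 h is already measured at the sender's location.
Leg 2: 31.6 h is already measured at the sender's location.
Leg 3: 7.12 h is already measured at the sender's location.
Leg 4: γ = 1/√(1 − 0.7483²) = 1/√0.4400 = 1.507; Δt_4 = 1.507 × 18.0 = 27.13 h.
Total: 39.20 + 31.60 + 7.120 + 27.13 h.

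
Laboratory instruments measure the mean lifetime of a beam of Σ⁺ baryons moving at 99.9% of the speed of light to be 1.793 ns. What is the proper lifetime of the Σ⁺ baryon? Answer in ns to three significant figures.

τ₀ = 0.0802 ns

β = 0.999; γ = 1/√(1 − 0.999²) = 1/√0.001999 = 22.37
The lab-frame lifetime is the dilated interval; the proper lifetime is τ₀ = Δt/γ = 1.793/22.37 ns.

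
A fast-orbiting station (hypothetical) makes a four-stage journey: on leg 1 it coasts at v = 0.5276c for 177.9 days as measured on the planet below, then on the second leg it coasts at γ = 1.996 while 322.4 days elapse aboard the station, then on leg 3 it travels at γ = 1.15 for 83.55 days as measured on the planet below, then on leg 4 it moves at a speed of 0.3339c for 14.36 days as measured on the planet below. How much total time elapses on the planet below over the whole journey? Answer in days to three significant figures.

Δt = 919 days

Leg 1: 177.9 days is already measured on the planet below.
Leg 2: γ = 1.996; Δt_2 = 1.996 × 322.4 = 643.5 days.
Leg 3: 83.55 days is already measured on the planet below.
Leg 4: 14.36 days is already measured on the planet below.
Total: 177.9 + 643.5 + 83.55 + 14.36 days.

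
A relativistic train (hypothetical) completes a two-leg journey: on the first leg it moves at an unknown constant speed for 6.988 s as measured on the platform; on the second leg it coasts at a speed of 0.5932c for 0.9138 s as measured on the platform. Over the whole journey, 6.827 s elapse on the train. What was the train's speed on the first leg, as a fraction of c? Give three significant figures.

β = 0.490

Leg 1: speed unknown; τ_1 = 6.988/γ_1.
Leg 2: γ = 1/√(1 − 0.5932²) = 1/√0.6481 = 1.242; τ_2 = 0.9138/1.242 = 0.7357 s.
Total proper time: τ_1 + 0.7357 = 6.827, so τ_1 = 6.827 − 0.7357 = 6.091 s.
γ_1 = 6.988/6.091 = 1.147; β = √(1 − 1/γ²) = √0.2402.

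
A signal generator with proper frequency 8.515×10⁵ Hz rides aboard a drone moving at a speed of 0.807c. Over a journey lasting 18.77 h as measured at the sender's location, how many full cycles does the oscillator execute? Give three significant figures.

γ = 1/√(1 − 0.807²) = 1/√0.3488 = 1.693
The oscillator's own cycle count is N = f × τ where τ is the proper time aboard the drone. τ = Δt/γ = 18.77/1.693 = 11.08 h = 3.990×10⁴ s.
N = 8.515×10⁵ × 3.990×10⁴ = 3.398×10¹⁰.

N = 3.40×10¹⁰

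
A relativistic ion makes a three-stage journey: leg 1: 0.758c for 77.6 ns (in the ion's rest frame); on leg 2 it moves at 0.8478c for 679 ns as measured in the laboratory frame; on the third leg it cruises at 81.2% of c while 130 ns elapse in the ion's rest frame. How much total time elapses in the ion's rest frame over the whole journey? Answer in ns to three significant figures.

Leg 1: 77.6 ns is already measured in the ion's rest frame.
Leg 2: γ = 1/√(1 − 0.8478²) = 1/√0.2812 = 1.886; τ_2 = 679/1.886 = 360.1 ns.
Leg 3: 130 ns is already measured in the ion's rest frame.
Total: 77.60 + 360.1 + 130.0 ns.

τ = 568 ns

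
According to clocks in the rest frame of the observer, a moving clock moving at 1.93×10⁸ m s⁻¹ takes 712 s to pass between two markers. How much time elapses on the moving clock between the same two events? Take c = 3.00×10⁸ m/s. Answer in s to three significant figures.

β = 1.93×10⁸/3.00×10⁸ = 0.6433; γ = 1/√(1 − 0.6433²) = 1.306
The interval measured in the rest frame of the observer is the dilated one; the clock on the moving clock measures the proper time τ = Δt/γ = 712/1.306 s.

τ = 545 s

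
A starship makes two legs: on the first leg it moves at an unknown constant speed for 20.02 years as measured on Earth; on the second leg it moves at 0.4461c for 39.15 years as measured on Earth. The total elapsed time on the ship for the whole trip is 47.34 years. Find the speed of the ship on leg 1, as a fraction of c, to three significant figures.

Leg 1: speed unknown; τ_1 = 20.02/γ_1.
Leg 2: γ = 1/√(1 − 0.4461²) = 1/√0.8010 = 1.117; τ_2 = 39.15/1.117 = 35.04 years.
Total proper time: τ_1 + 35.04 = 47.34, so τ_1 = 47.34 − 35.04 = 12.30 years.
γ_1 = 20.02/12.30 = 1.627; β = √(1 − 1/γ²) = √0.6224.

β = 0.789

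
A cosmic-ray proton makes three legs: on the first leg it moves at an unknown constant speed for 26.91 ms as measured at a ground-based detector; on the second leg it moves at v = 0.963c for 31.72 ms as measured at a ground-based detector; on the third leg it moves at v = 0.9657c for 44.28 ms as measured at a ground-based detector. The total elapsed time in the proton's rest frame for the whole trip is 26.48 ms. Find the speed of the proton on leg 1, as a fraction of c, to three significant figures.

Leg 1: speed unknown; τ_1 = 26.91/γ_1.
Leg 2: γ = 1/√(1 − 0.963²) = 1/√0.07263 = 3.711; τ_2 = 31.72/3.711 = 8.549 ms.
Leg 3: γ = 1/√(1 − 0.9657²) = 1/√0.06742 = 3.851; τ_3 = 44.28/3.851 = 11.50 ms.
Total proper time: τ_1 + 8.549 + 11.50 = 26.48, so τ_1 = 26.48 − 20.05 = 6.434 ms.
γ_1 = 26.91/6.434 = 4.183; β = √(1 − 1/γ²) = √0.9428.

β = 0.971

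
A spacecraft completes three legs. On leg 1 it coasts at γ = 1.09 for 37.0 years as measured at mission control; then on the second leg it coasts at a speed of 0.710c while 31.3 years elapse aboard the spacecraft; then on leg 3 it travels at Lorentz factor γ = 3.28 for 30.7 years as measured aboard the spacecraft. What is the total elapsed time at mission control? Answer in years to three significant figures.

Leg 1: 37.0 years is already measured at mission control.
Leg 2: γ = 1/√(1 − 0.710²) = 1/√0.4959 = 1.420; Δt_2 = 1.420 × 31.3 = 44.45 years.
Leg 3: γ = 3.28; Δt_3 = 3.280 × 30.7 = 100.7 years.
Total: 37.00 + 44.45 + 100.7 years.

Δt = 182 years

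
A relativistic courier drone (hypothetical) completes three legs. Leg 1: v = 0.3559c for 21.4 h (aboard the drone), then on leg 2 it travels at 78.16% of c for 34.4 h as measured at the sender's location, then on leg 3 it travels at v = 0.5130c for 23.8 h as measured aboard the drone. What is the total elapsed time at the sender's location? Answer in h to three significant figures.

Leg 1: γ = 1/√(1 − 0.3559²) = 1/√0.8733 = 1.070; Δt_1 = 1.070 × 21.4 = 22.90 h.
Leg 2: 34.4 h is already measured at the sender's location.
Leg 3: γ = 1/√(1 − 0.5130²) = 1/√0.7368 = 1.165; Δt_3 = 1.165 × 23.8 = 27.73 h.
Total: 22.90 + 34.40 + 27.73 h.

Δt = 85.0 h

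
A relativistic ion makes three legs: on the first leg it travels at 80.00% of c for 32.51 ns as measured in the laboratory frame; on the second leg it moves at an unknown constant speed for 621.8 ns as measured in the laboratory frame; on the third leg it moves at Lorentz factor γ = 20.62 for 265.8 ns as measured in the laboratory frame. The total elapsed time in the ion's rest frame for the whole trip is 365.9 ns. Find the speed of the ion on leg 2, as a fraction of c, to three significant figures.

β = 0.844

Leg 1: β = 0.8000; γ = 1/√(1 − 0.8000²) = 1/√0.3600 = 1.667; τ_1 = 32.51/1.667 = 19.51 ns.
Leg 2: speed unknown; τ_2 = 621.8/γ_2.
Leg 3: γ = 20.62; τ_3 = 265.8/20.62 = 12.89 ns.
Total proper time: 19.51 + τ_2 + 12.89 = 365.9, so τ_2 = 365.9 − 32.40 = 333.5 ns.
γ_2 = 621.8/333.5 = 1.864; β = √(1 − 1/γ²) = √0.7123.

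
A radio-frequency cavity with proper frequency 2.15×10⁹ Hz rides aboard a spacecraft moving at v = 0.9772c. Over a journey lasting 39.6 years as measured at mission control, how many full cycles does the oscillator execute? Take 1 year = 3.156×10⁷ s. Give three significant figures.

γ = 1/√(1 − 0.9772²) = 1/√0.04508 = 4.710
The oscillator's own cycle count is N = f × τ where τ is the proper time aboard the spacecraft. τ = Δt/γ = 39.6/4.710 = 8.408 years = 2.654×10⁸ s.
N = 2.15×10⁹ × 2.654×10⁸ = 5.705×10¹⁷.

N = 5.71×10¹⁷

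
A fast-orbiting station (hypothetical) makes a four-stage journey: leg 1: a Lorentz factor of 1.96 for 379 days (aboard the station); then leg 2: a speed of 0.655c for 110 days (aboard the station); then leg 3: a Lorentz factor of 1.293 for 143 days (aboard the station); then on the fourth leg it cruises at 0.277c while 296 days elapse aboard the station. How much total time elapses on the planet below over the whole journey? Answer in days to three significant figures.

Δt = 1380 days

Leg 1: γ = 1.96; Δt_1 = 1.960 × 379 = 742.8 days.
Leg 2: γ = 1/√(1 − 0.655²) = 1/√0.5710 = 1.323; Δt_2 = 1.323 × 110 = 145.6 days.
Leg 3: γ = 1.293; Δt_3 = 1.293 × 143 = 184.9 days.
Leg 4: γ = 1/√(1 − 0.277²) = 1/√0.9233 = 1.041; Δt_4 = 1.041 × 296 = 308.1 days.
Total: 742.8 + 145.6 + 184.9 + 308.1 days.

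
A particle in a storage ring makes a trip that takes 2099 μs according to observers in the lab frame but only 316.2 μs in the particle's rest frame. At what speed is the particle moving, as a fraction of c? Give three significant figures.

β = 0.989

The proper time is measured in the particle's rest frame (both events occur at the particle's location); Δt is measured in the lab frame. γ = Δt/τ = 2099/316.2 = 6.638.
β = √(1 − 1/γ²) = √(1 − 0.02269) = √0.9773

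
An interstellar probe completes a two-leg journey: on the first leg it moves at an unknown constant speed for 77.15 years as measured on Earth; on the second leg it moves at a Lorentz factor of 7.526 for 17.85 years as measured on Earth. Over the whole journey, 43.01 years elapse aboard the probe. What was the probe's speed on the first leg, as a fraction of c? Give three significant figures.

β = 0.850

Leg 1: speed unknown; τ_1 = 77.15/γ_1.
Leg 2: γ = 7.526; τ_2 = 17.85/7.526 = 2.372 years.
Total proper time: τ_1 + 2.372 = 43.01, so τ_1 = 43.01 − 2.372 = 40.64 years.
γ_1 = 77.15/40.64 = 1.898; β = √(1 − 1/γ²) = √0.7225.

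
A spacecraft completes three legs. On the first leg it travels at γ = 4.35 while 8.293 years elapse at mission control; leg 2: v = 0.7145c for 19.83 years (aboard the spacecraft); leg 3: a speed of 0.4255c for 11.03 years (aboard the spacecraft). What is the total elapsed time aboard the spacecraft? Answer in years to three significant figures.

τ = 32.8 years

Leg 1: γ = 4.35; τ_1 = 8.293/4.350 = 1.906 years.
Leg 2: 19.83 years is already measured aboard the spacecraft.
Leg 3: 11.03 years is already measured aboard the spacecraft.
Total: 1.906 + 19.83 + 11.03 years.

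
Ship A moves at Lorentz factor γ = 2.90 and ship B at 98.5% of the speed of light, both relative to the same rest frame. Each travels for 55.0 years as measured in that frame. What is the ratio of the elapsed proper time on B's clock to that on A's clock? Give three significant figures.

τ_B/τ_A = 0.500

A: γ = 2.90. B: β = 0.985; γ = 1/√(1 − 0.985²) = 1/√0.02977 = 5.795.
τ_A/τ_B = γ_B/γ_A = 5.795/2.900 = 1.998, so τ_B/τ_A = 0.5004.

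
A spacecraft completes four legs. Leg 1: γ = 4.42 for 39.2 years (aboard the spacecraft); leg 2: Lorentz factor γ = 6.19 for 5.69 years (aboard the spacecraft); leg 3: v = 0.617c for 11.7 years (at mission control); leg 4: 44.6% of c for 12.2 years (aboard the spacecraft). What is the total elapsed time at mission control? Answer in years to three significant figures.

Δt = 234 years

Leg 1: γ = 4.42; Δt_1 = 4.420 × 39.2 = 173.3 years.
Leg 2: γ = 6.19; Δt_2 = 6.190 × 5.69 = 35.22 years.
Leg 3: 11.7 years is already measured at mission control.
Leg 4: β = 0.446; γ = 1/√(1 − 0.446²) = 1/√0.8011 = 1.117; Δt_4 = 1.117 × 12.2 = 13.63 years.
Total: 173.3 + 35.22 + 11.70 + 13.63 years.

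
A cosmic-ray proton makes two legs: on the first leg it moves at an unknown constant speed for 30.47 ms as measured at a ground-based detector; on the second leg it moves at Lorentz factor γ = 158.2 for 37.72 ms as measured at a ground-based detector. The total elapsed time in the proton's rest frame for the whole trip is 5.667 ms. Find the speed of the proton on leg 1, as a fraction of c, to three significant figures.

Leg 1: speed unknown; τ_1 = 30.47/γ_1.
Leg 2: γ = 158.2; τ_2 = 37.72/158.2 = 0.2384 ms.
Total proper time: τ_1 + 0.2384 = 5.667, so τ_1 = 5.667 − 0.2384 = 5.429 ms.
γ_1 = 30.47/5.429 = 5.613; β = √(1 − 1/γ²) = √0.9683.

β = 0.984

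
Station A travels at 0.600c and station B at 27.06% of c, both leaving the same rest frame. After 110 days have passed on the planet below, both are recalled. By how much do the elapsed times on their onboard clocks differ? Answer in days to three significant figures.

A: γ = 1/√(1 − 0.600²) = 5/4 = 1.250; τ_A = 110/1.250 = 88.00 days.
B: β = 0.2706; γ = 1/√(1 − 0.2706²) = 1/√0.9268 = 1.039; τ_B = 110/1.039 = 105.9 days.

|τ_A − τ_B| = 17.9 days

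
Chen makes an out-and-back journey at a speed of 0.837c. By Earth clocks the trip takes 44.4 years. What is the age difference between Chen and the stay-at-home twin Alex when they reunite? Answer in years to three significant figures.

γ = 1/√(1 − 0.837²) = 1/√0.2994 = 1.827
Chen's elapsed proper time: τ = 44.4/1.827 = 24.30 years.
Age gap = Δt − τ = 44.4 − 24.30 years.

Δt − τ = 20.1 years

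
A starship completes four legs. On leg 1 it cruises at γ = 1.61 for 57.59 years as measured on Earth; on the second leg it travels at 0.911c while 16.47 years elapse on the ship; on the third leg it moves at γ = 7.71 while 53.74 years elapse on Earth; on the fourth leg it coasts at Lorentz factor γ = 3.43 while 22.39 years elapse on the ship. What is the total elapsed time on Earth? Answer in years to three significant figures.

Leg 1: 57.59 years is already measured on Earth.
Leg 2: γ = 1/√(1 − 0.911²) = 1/√0.1701 = 2.425; Δt_2 = 2.425 × 16.47 = 39.94 years.
Leg 3: 53.74 years is already measured on Earth.
Leg 4: γ = 3.43; Δt_4 = 3.430 × 22.39 = 76.80 years.
Total: 57.59 + 39.94 + 53.74 + 76.80 years.

Δt = 228 years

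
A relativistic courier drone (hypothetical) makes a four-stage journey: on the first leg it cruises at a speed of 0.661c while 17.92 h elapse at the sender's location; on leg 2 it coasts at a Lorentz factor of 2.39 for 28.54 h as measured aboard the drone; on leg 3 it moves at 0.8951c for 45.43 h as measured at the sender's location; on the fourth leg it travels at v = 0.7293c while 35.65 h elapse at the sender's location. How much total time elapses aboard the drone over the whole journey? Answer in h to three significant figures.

τ = 86.6 h

Leg 1: γ = 1/√(1 − 0.661²) = 1/√0.5631 = 1.333; τ_1 = 17.92/1.333 = 13.45 h.
Leg 2: 28.54 h is already measured aboard the drone.
Leg 3: γ = 1/√(1 − 0.8951²) = 1/√0.1988 = 2.243; τ_3 = 45.43/2.243 = 20.26 h.
Leg 4: γ = 1/√(1 − 0.7293²) = 1/√0.4681 = 1.462; τ_4 = 35.65/1.462 = 24.39 h.
Total: 13.45 + 28.54 + 20.26 + 24.39 h.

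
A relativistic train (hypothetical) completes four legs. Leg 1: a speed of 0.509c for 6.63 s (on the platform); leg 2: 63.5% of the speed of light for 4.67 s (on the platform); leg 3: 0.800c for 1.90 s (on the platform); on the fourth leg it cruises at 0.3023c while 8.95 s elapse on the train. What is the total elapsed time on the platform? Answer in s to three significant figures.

Δt = 22.6 s

Leg 1: 6.63 s is already measured on the platform.
Leg 2: 4.67 s is already measured on the platform.
Leg 3: 1.90 s is already measured on the platform.
Leg 4: γ = 1/√(1 − 0.3023²) = 1/√0.9086 = 1.049; Δt_4 = 1.049 × 8.95 = 9.389 s.
Total: 6.630 + 4.670 + 1.900 + 9.389 s.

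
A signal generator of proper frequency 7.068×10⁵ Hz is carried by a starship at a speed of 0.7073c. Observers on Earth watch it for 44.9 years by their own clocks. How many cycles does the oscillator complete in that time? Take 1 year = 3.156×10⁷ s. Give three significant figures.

N = 7.08×10¹⁴

γ = 1/√(1 − 0.7073²) = 1/√0.4997 = 1.415
During 44.9 years of lab time, the oscillator's proper time advances by τ = Δt/γ = 44.9/1.415 = 31.74 years = 1.002×10⁹ s.
N = f × τ = 7.068×10⁵ × 1.002×10⁹ = 7.080×10¹⁴.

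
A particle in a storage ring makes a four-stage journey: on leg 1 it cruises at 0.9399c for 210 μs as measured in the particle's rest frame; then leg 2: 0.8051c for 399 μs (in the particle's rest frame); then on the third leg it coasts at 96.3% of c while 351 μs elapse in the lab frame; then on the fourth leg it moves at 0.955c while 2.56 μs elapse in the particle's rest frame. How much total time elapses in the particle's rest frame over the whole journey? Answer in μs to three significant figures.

τ = 706 μs

Leg 1: 210 μs is already measured in the particle's rest frame.
Leg 2: 399 μs is already measured in the particle's rest frame.
Leg 3: β = 0.963; γ = 1/√(1 − 0.963²) = 1/√0.07263 = 3.711; τ_3 = 351/3.711 = 94.59 μs.
Leg 4: 2.56 μs is already measured in the particle's rest frame.
Total: 210.0 + 399.0 + 94.59 + 2.560 μs.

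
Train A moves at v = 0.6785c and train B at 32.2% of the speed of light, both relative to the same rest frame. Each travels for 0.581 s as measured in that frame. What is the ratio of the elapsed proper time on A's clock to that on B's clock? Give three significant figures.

A: γ = 1/√(1 − 0.6785²) = 1/√0.5396 = 1.361. B: β = 0.322; γ = 1/√(1 − 0.322²) = 1/√0.8963 = 1.056.
τ_A/τ_B = γ_B/γ_A = 1.056/1.361 = 0.7759, so τ_A/τ_B = 0.7759.

τ_A/τ_B = 0.776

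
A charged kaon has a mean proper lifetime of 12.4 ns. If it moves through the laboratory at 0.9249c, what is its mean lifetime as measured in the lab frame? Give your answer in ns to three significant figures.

Δt = 32.6 ns

γ = 1/√(1 − 0.9249²) = 1/√0.1446 = 2.630
The rest-frame lifetime is the proper time; the lab measures the dilated interval Δt = γτ₀ = 2.630 × 12.4 ns.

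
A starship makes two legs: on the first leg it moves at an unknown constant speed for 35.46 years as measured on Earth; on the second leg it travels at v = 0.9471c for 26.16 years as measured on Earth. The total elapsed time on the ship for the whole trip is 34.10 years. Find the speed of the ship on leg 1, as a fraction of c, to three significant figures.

β = 0.689

Leg 1: speed unknown; τ_1 = 35.46/γ_1.
Leg 2: γ = 1/√(1 − 0.9471²) = 1/√0.1030 = 3.116; τ_2 = 26.16/3.116 = 8.396 years.
Total proper time: τ_1 + 8.396 = 34.10, so τ_1 = 34.10 − 8.396 = 25.70 years.
γ_1 = 35.46/25.70 = 1.380; β = √(1 − 1/γ²) = √0.4745.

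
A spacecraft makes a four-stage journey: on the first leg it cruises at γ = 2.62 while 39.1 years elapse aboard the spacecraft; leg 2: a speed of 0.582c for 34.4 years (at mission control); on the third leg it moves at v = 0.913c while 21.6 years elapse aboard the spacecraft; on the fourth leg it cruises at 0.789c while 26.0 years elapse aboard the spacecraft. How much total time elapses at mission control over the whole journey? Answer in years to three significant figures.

Leg 1: γ = 2.62; Δt_1 = 2.620 × 39.1 = 102.4 years.
Leg 2: 34.4 years is already measured at mission control.
Leg 3: γ = 1/√(1 − 0.913²) = 1/√0.1664 = 2.451; Δt_3 = 2.451 × 21.6 = 52.95 years.
Leg 4: γ = 1/√(1 − 0.789²) = 1/√0.3775 = 1.628; Δt_4 = 1.628 × 26.0 = 42.32 years.
Total: 102.4 + 34.40 + 52.95 + 42.32 years.

Δt = 232 years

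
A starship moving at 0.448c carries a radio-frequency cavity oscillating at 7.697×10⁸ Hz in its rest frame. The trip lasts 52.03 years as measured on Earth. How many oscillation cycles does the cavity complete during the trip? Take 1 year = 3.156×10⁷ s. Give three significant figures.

N = 1.13×10¹⁸

γ = 1/√(1 − 0.448²) = 1/√0.7993 = 1.119
The oscillator's own cycle count is N = f × τ where τ is the proper time on the ship. τ = Δt/γ = 52.03/1.119 = 46.52 years = 1.468×10⁹ s.
N = 7.697×10⁸ × 1.468×10⁹ = 1.130×10¹⁸.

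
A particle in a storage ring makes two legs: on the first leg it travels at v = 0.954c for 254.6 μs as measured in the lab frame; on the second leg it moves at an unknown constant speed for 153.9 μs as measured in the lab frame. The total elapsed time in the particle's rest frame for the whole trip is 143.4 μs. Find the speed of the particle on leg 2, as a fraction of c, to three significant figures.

Leg 1: γ = 1/√(1 − 0.954²) = 1/√0.08988 = 3.335; τ_1 = 254.6/3.335 = 76.33 μs.
Leg 2: speed unknown; τ_2 = 153.9/γ_2.
Total proper time: 76.33 + τ_2 = 143.4, so τ_2 = 143.4 − 76.33 = 67.07 μs.
γ_2 = 153.9/67.07 = 2.295; β = √(1 − 1/γ²) = √0.8101.

β = 0.900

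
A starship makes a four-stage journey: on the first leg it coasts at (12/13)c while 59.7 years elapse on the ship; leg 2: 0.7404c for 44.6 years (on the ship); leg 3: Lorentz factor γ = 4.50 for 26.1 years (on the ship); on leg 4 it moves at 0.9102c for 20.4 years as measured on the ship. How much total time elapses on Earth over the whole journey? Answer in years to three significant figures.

Leg 1: γ = 1/√(1 − (12/13)²) = 13/5 = 2.600; Δt_1 = 2.600 × 59.7 = 155.2 years.
Leg 2: γ = 1/√(1 − 0.7404²) = 1/√0.4518 = 1.488; Δt_2 = 1.488 × 44.6 = 66.35 years.
Leg 3: γ = 4.50; Δt_3 = 4.500 × 26.1 = 117.5 years.
Leg 4: γ = 1/√(1 − 0.9102²) = 1/√0.1715 = 2.414; Δt_4 = 2.414 × 20.4 = 49.26 years.
Total: 155.2 + 66.35 + 117.5 + 49.26 years.

Δt = 388 years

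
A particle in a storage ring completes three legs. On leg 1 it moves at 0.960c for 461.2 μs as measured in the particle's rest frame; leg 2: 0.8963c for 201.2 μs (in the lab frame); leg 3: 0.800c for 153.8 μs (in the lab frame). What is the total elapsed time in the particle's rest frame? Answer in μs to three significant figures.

Leg 1: 461.2 μs is already measured in the particle's rest frame.
Leg 2: γ = 1/√(1 − 0.8963²) = 1/√0.1966 = 2.255; τ_2 = 201.2/2.255 = 89.22 μs.
Leg 3: γ = 1/√(1 − 0.800²) = 5/3 ≈ 1.667; τ_3 = 153.8/1.667 = 92.28 μs.
Total: 461.2 + 89.22 + 92.28 μs.

τ = 643 μs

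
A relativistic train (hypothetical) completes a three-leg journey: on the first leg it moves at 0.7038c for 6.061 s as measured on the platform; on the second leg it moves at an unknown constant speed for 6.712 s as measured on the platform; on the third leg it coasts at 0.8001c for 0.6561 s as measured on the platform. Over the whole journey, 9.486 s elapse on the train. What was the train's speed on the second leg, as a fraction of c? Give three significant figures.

β = 0.701

Leg 1: γ = 1/√(1 − 0.7038²) = 1/√0.5047 = 1.408; τ_1 = 6.061/1.408 = 4.306 s.
Leg 2: speed unknown; τ_2 = 6.712/γ_2.
Leg 3: γ = 1/√(1 − 0.8001²) = 1/√0.3598 = 1.667; τ_3 = 0.6561/1.667 = 0.3936 s.
Total proper time: 4.306 + τ_2 + 0.3936 = 9.486, so τ_2 = 9.486 − 4.699 = 4.787 s.
γ_2 = 6.712/4.787 = 1.402; β = √(1 − 1/γ²) = √0.4914.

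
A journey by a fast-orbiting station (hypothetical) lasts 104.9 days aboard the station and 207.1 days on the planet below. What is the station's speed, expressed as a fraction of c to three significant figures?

β = 0.862

The proper time is measured aboard the station (both events occur at the station's location); Δt is measured on the planet below. γ = Δt/τ = 207.1/104.9 = 1.974.
β = √(1 − 1/γ²) = √(1 − 0.2566) = √0.7434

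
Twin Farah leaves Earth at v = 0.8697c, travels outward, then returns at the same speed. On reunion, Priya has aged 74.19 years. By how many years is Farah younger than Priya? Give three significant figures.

Δt − τ = 37.6 years

γ = 1/√(1 − 0.8697²) = 1/√0.2436 = 2.026
Farah's elapsed proper time: τ = 74.19/2.026 = 36.62 years.
Age gap = Δt − τ = 74.19 − 36.62 years.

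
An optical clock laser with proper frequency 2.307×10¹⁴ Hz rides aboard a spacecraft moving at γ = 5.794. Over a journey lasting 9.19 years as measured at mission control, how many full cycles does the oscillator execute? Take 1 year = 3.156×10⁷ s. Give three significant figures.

N = 1.15×10²²

γ = 5.794
The oscillator's own cycle count is N = f × τ where τ is the proper time aboard the spacecraft. τ = Δt/γ = 9.19/5.794 = 1.586 years = 5.006×10⁷ s.
N = 2.307×10¹⁴ × 5.006×10⁷ = 1.155×10²².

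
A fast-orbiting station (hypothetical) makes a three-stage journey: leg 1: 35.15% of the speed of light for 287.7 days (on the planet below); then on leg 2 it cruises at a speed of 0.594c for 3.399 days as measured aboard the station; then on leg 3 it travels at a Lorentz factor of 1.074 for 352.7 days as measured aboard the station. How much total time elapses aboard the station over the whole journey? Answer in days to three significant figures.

Leg 1: β = 0.3515; γ = 1/√(1 − 0.3515²) = 1/√0.8764 = 1.068; τ_1 = 287.7/1.068 = 269.3 days.
Leg 2: 3.399 days is already measured aboard the station.
Leg 3: 352.7 days is already measured aboard the station.
Total: 269.3 + 3.399 + 352.7 days.

τ = 625 days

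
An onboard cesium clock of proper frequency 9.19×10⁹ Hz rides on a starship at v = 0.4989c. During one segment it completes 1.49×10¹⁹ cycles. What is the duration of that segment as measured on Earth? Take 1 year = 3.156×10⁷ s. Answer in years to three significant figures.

Δt = 59.3 years

γ = 1/√(1 − 0.4989²) = 1/√0.7511 = 1.154
Proper time for N cycles: τ = N/f = 1.49×10¹⁹/(9.19×10⁹) = 1.621×10⁹ s = 51.37 years.
Lab-frame duration Δt = γτ = 1.154 × 51.37 = 59.28 years.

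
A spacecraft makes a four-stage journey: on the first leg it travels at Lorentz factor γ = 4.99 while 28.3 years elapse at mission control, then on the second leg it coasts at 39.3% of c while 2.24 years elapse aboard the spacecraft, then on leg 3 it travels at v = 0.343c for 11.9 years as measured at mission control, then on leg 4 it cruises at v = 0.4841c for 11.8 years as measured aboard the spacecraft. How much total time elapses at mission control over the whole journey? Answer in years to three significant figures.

Δt = 56.1 years

Leg 1: 28.3 years is already measured at mission control.
Leg 2: β = 0.393; γ = 1/√(1 − 0.393²) = 1/√0.8456 = 1.088; Δt_2 = 1.088 × 2.24 = 2.436 years.
Leg 3: 11.9 years is already measured at mission control.
Leg 4: γ = 1/√(1 − 0.4841²) = 1/√0.7656 = 1.143; Δt_4 = 1.143 × 11.8 = 13.49 years.
Total: 28.30 + 2.436 + 11.90 + 13.49 years.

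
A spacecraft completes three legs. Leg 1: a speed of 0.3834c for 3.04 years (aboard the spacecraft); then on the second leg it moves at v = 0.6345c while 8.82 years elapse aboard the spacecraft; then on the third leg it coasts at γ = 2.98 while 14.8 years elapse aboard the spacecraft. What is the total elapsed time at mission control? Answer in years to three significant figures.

Δt = 58.8 years

Leg 1: γ = 1/√(1 − 0.3834²) = 1/√0.8530 = 1.083; Δt_1 = 1.083 × 3.04 = 3.292 years.
Leg 2: γ = 1/√(1 − 0.6345²) = 1/√0.5974 = 1.294; Δt_2 = 1.294 × 8.82 = 11.41 years.
Leg 3: γ = 2.98; Δt_3 = 2.980 × 14.8 = 44.10 years.
Total: 3.292 + 11.41 + 44.10 years.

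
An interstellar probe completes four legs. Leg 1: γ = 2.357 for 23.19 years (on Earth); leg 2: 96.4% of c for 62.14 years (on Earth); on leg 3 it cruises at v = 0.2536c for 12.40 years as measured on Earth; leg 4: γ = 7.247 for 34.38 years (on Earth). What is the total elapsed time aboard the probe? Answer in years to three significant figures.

Leg 1: γ = 2.357; τ_1 = 23.19/2.357 = 9.839 years.
Leg 2: β = 0.964; γ = 1/√(1 − 0.964²) = 1/√0.07070 = 3.761; τ_2 = 62.14/3.761 = 16.52 years.
Leg 3: γ = 1/√(1 − 0.2536²) = 1/√0.9357 = 1.034; τ_3 = 12.40/1.034 = 11.99 years.
Leg 4: γ = 7.247; τ_4 = 34.38/7.247 = 4.744 years.
Total: 9.839 + 16.52 + 11.99 + 4.744 years.

τ = 43.1 years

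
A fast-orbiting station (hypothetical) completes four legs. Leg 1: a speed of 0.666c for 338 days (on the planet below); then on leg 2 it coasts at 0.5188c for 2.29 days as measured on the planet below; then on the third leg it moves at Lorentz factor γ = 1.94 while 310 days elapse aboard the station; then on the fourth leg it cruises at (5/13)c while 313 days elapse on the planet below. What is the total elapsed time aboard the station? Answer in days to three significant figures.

τ = 853 days

Leg 1: γ = 1/√(1 − 0.666²) = 1/√0.5564 = 1.341; τ_1 = 338/1.341 = 252.1 days.
Leg 2: γ = 1/√(1 − 0.5188²) = 1/√0.7308 = 1.170; τ_2 = 2.29/1.170 = 1.958 days.
Leg 3: 310 days is already measured aboard the station.
Leg 4: γ = 1/√(1 − (5/13)²) = 13/12 ≈ 1.083; τ_4 = 313/1.083 = 288.9 days.
Total: 252.1 + 1.958 + 310.0 + 288.9 days.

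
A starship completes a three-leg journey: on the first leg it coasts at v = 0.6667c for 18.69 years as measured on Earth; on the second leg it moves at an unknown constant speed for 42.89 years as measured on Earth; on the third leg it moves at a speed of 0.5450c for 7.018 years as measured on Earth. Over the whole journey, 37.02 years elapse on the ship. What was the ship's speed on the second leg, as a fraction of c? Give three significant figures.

β = 0.916

Leg 1: γ = 1/√(1 − 0.6667²) = 1/√0.5555 = 1.342; τ_1 = 18.69/1.342 = 13.93 years.
Leg 2: speed unknown; τ_2 = 42.89/γ_2.
Leg 3: γ = 1/√(1 − 0.5450²) = 1/√0.7030 = 1.193; τ_3 = 7.018/1.193 = 5.884 years.
Total proper time: 13.93 + τ_2 + 5.884 = 37.02, so τ_2 = 37.02 − 19.81 = 17.21 years.
γ_2 = 42.89/17.21 = 2.493; β = √(1 − 1/γ²) = √0.8391.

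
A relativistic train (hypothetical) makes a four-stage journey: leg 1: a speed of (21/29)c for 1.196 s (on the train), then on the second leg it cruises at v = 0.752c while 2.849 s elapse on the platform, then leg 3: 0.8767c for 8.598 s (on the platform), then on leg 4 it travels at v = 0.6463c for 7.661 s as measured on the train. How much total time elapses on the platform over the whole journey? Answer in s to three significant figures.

Leg 1: γ = 1/√(1 − (21/29)²) = 29/20 = 1.450; Δt_1 = 1.450 × 1.196 = 1.734 s.
Leg 2: 2.849 s is already measured on the platform.
Leg 3: 8.598 s is already measured on the platform.
Leg 4: γ = 1/√(1 − 0.6463²) = 1/√0.5823 = 1.310; Δt_4 = 1.310 × 7.661 = 10.04 s.
Total: 1.734 + 2.849 + 8.598 + 10.04 s.

Δt = 23.2 s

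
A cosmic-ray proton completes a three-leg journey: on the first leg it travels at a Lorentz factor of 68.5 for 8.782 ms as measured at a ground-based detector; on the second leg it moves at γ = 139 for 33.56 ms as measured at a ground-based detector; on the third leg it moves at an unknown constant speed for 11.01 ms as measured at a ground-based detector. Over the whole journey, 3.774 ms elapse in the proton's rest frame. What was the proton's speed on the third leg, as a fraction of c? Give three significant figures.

Leg 1: γ = 68.5; τ_1 = 8.782/68.50 = 0.1282 ms.
Leg 2: γ = 139; τ_2 = 33.56/139.0 = 0.2414 ms.
Leg 3: speed unknown; τ_3 = 11.01/γ_3.
Total proper time: 0.1282 + 0.2414 + τ_3 = 3.774, so τ_3 = 3.774 − 0.3696 = 3.404 ms.
γ_3 = 11.01/3.404 = 3.234; β = √(1 − 1/γ²) = √0.9044.

β = 0.951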